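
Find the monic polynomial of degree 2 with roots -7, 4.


A monic polynomial with roots -7, 4 is:
p(x) = (x + 7)(x - 4)
After multiplying by (x + 7): x + 7
After multiplying by (x - 4): x^2 + 3x - 28

x^2 + 3x - 28


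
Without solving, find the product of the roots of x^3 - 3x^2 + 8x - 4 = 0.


By Vieta's formulas for x^3 + bx^2 + cx + d = 0:
  r1 + r2 + r3 = -b/a = 3
  r1*r2 + r1*r3 + r2*r3 = c/a = 8
  r1*r2*r3 = -d/a = 4


Product = 4


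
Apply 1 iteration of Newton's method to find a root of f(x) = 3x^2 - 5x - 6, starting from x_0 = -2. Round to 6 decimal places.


Newton's method: x_(n+1) = x_n - f(x_n)/f'(x_n)
f(x) = 3x^2 - 5x - 6
f'(x) = 6x - 5

Iteration 1:
  f(-2.000000) = 16.000000
  f'(-2.000000) = -17.000000
  x_1 = -2.000000 - (16.000000)/(-17.000000) = -1.058824

x_1 = -1.058824


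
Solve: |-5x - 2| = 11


An absolute value equation |expr| = 11 gives two cases:
Case 1: -5x - 2 = 11
  -5x = 13, so x = -13/5
Case 2: -5x - 2 = -11
  -5x = -9, so x = 9/5

x = -13/5, x = 9/5


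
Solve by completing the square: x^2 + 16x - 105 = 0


Start: x^2 + 16x - 105 = 0
Move constant: x^2 + 16x = 105
Half of 16 is 8, squared is 64
Add 64 to both sides: x^2 + 16x + 64 = 169
(x + 8)^2 = 169
x + 8 = ±13
x = -8 + 13 = 5 or x = -8 - 13 = -21

x = -21, x = 5


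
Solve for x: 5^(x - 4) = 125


Express both sides with the same base.
125 = 5^3
Since the bases match, equate exponents: x - 4 = 3
So x = 3 - (-4) = 7

x = 7


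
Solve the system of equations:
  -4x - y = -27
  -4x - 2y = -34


Using Cramer's rule:
Determinant D = (-4)(-2) - (-4)(-1) = 8 - 4 = 4
Dx = (-27)(-2) - (-34)(-1) = 54 - 34 = 20
Dy = (-4)(-34) - (-4)(-27) = 136 - 108 = 28
x = Dx/D = 20/4 = 5
y = Dy/D = 28/4 = 7

x = 5, y = 7


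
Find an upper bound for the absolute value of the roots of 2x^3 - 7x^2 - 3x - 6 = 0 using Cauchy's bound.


Cauchy's bound: all roots r satisfy |r| <= 1 + max(|a_i/a_n|) for i = 0,...,n-1
where a_n is the leading coefficient.

Coefficients: [2, -7, -3, -6]
Leading coefficient a_n = 2
Ratios |a_i/a_n|: 7/2, 3/2, 3
Maximum ratio: 7/2
Cauchy's bound: |r| <= 1 + 7/2 = 9/2

Upper bound = 9/2


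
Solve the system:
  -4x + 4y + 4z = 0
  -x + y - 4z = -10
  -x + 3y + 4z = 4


Using Cramer's rule. Expand each determinant along the first row.
D  = (-4)*[1*4 - (-4)*3] - 4*[(-1)*4 - (-4)*(-1)] + 4*[(-1)*3 - 1*(-1)]
  = (-4)*(16) - 4*(-8) + 4*(-2) = -40
Dx = 0*[1*4 - (-4)*3] - 4*[(-10)*4 - (-4)*4] + 4*[(-10)*3 - 1*4]
  = 0*(16) - 4*(-24) + 4*(-34) = -40
Dy = (-4)*[(-10)*4 - (-4)*4] - 0*[(-1)*4 - (-4)*(-1)] + 4*[(-1)*4 - (-10)*(-1)]
  = (-4)*(-24) - 0*(-8) + 4*(-14) = 40
Dz = (-4)*[1*4 - (-10)*3] - 4*[(-1)*4 - (-10)*(-1)] + 0*[(-1)*3 - 1*(-1)]
  = (-4)*(34) - 4*(-14) + 0*(-2) = -80
x = Dx/D = -40/-40 = 1, y = Dy/D = 40/-40 = -1, z = Dz/D = -80/-40 = 2
Check eq1: (-4)(1) + (4)(-1) + (4)(2) = 0 = 0 ✓
Check eq2: (-1)(1) + (1)(-1) + (-4)(2) = -10 = -10 ✓
Check eq3: (-1)(1) + (3)(-1) + (4)(2) = 4 = 4 ✓

x = 1, y = -1, z = 2


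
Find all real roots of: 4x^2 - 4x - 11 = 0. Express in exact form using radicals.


Using the quadratic formula: x = (-b ± sqrt(b^2 - 4ac)) / (2a)
Here a = 4, b = -4, c = -11
Discriminant = b^2 - 4ac = (-4)^2 - 4(4)(-11) = 16 + 176 = 192
Since discriminant = 192 > 0, there are two real roots.
x = (4 ± 8*sqrt(3)) / 8
Simplifying: x = (1 ± 2*sqrt(3)) / 2
Numerically: x ≈ 2.2321 or x ≈ -1.2321

x = (1 + 2*sqrt(3)) / 2 or x = (1 - 2*sqrt(3)) / 2


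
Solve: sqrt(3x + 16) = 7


Square both sides: 3x + 16 = 7^2 = 49
3x = 49 - 16 = 33
x = 11
Check: sqrt(3*11 + 16) = sqrt(49) = 7 ✓

x = 11


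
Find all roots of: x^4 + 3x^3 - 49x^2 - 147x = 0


The constant term is 0, so x = 0 is a root. Factor out x:
  x^3 + 3x^2 - 49x - 147 = 0
Let p(x) = x^3 + 3x^2 - 49x - 147. By the rational root theorem (leading coefficient 1), any rational root is an integer divisor of 147: try ±1, ±2, ... in turn.
Test x = 1: value = -192 ≠ 0.
Test x = -1: value = -96 ≠ 0.
Test x = 3: value = -240 ≠ 0.
Test x = -3: value = 0 ✓, so (x + 3) is a factor.
Synthetic division by (x + 3): bring down 1; 1(-3) + 3 = 0; 0(-3) - 49 = -49; (-49)(-3) - 147 = 0 → quotient x^2 - 49, remainder 0.
Solve the quadratic x^2 - 49 = 0: discriminant = 0^2 - 4(1)(-49) = 0 + 196 = 196.
sqrt(196) = 14, so x = (0 ± 14)/2: x = 7 or x = -7.
Collecting all roots found:

x = -7, x = -3, x = 0, x = 7


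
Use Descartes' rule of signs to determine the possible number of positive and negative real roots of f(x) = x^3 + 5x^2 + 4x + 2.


Descartes' rule of signs:

For positive roots, count sign changes in f(x) = x^3 + 5x^2 + 4x + 2:
Signs of coefficients: +, +, +, +
Number of sign changes: 0
Possible positive real roots: 0

For negative roots, examine f(-x) = -x^3 + 5x^2 - 4x + 2:
Signs of coefficients: -, +, -, +
Number of sign changes: 3
Possible negative real roots: 3, 1

Positive roots: 0; Negative roots: 3 or 1


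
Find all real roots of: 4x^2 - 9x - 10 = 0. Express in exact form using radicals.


Using the quadratic formula: x = (-b ± sqrt(b^2 - 4ac)) / (2a)
Here a = 4, b = -9, c = -10
Discriminant = b^2 - 4ac = (-9)^2 - 4(4)(-10) = 81 + 160 = 241
Since discriminant = 241 > 0, there are two real roots.
x = (9 ± sqrt(241)) / 8
Numerically: x ≈ 3.0655 or x ≈ -0.8155

x = (9 + sqrt(241)) / 8 or x = (9 - sqrt(241)) / 8


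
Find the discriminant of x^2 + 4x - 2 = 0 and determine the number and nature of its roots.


For ax^2 + bx + c = 0, discriminant D = b^2 - 4ac
Here a = 1, b = 4, c = -2
D = (4)^2 - 4(1)(-2) = 16 + 8 = 24

D = 24 > 0 but not a perfect square
The equation has 2 distinct real irrational roots.

Discriminant = 24, 2 distinct real irrational roots


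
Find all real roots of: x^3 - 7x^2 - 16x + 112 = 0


Let p(x) = x^3 - 7x^2 - 16x + 112. By the rational root theorem (leading coefficient 1), any rational root is an integer divisor of 112: try ±1, ±2, ... in turn.
Test x = 1: value = 90 ≠ 0.
Test x = -1: value = 120 ≠ 0.
Test x = 2: value = 60 ≠ 0.
Test x = -2: value = 108 ≠ 0.
Test x = 4: value = 0 ✓, so (x - 4) is a factor.
Synthetic division by (x - 4): bring down 1; 1(4) - 7 = -3; (-3)(4) - 16 = -28; (-28)(4) + 112 = 0 → quotient x^2 - 3x - 28, remainder 0.
Solve the quadratic x^2 - 3x - 28 = 0: discriminant = (-3)^2 - 4(1)(-28) = 9 + 112 = 121.
sqrt(121) = 11, so x = (3 ± 11)/2: x = 7 or x = -4.

x = -4, x = 4, x = 7


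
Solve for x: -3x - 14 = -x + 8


Starting with: -3x - 14 = -x + 8
Move all x terms to left: (-3 + 1)x = 8 + 14
Simplify: -2x = 22
Divide both sides by -2: x = -11

x = -11


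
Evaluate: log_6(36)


We need the exponent such that 6^? = 36
6^2 = 36
Therefore log_6(36) = 2

2


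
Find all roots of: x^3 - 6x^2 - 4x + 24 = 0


Let p(x) = x^3 - 6x^2 - 4x + 24. By the rational root theorem (leading coefficient 1), any rational root is an integer divisor of 24: try ±1, ±2, ... in turn.
Test x = 1: value = 15 ≠ 0.
Test x = -1: value = 21 ≠ 0.
Test x = 2: value = 0 ✓, so (x - 2) is a factor.
Synthetic division by (x - 2): bring down 1; 1(2) - 6 = -4; (-4)(2) - 4 = -12; (-12)(2) + 24 = 0 → quotient x^2 - 4x - 12, remainder 0.
Solve the quadratic x^2 - 4x - 12 = 0: discriminant = (-4)^2 - 4(1)(-12) = 16 + 48 = 64.
sqrt(64) = 8, so x = (4 ± 8)/2: x = 6 or x = -2.
Collecting all roots found:

x = -2, x = 2, x = 6


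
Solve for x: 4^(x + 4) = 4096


Express both sides with the same base.
4096 = 4^6
Since the bases match, equate exponents: x + 4 = 6
So x = 6 - (4) = 2

x = 2


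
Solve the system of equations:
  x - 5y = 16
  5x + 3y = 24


Using Cramer's rule:
Determinant D = (1)(3) - (5)(-5) = 3 + 25 = 28
Dx = (16)(3) - (24)(-5) = 48 + 120 = 168
Dy = (1)(24) - (5)(16) = 24 - 80 = -56
x = Dx/D = 168/28 = 6
y = Dy/D = -56/28 = -2

x = 6, y = -2


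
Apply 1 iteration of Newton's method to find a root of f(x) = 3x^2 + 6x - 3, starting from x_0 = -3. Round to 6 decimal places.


Newton's method: x_(n+1) = x_n - f(x_n)/f'(x_n)
f(x) = 3x^2 + 6x - 3
f'(x) = 6x + 6

Iteration 1:
  f(-3.000000) = 6.000000
  f'(-3.000000) = -12.000000
  x_1 = -3.000000 - (6.000000)/(-12.000000) = -2.500000

x_1 = -2.500000


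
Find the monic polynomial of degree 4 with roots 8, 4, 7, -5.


A monic polynomial with roots 8, 4, 7, -5 is:
p(x) = (x - 8)(x - 4)(x - 7)(x + 5)
After multiplying by (x - 8): x - 8
After multiplying by (x - 4): x^2 - 12x + 32
After multiplying by (x - 7): x^3 - 19x^2 + 116x - 224
After multiplying by (x + 5): x^4 - 14x^3 + 21x^2 + 356x - 1120

x^4 - 14x^3 + 21x^2 + 356x - 1120


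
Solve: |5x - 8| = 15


An absolute value equation |expr| = 15 gives two cases:
Case 1: 5x - 8 = 15
  5x = 23, so x = 23/5
Case 2: 5x - 8 = -15
  5x = -7, so x = -7/5

x = -7/5, x = 23/5


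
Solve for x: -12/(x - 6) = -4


Multiply both sides by (x - 6): -12 = -4(x - 6)
Distribute: -12 = -4x + 24
-4x = -12 - 24 = -36
x = 9

x = 9


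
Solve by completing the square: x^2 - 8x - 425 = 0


Start: x^2 - 8x - 425 = 0
Move constant: x^2 - 8x = 425
Half of -8 is -4, squared is 16
Add 16 to both sides: x^2 - 8x + 16 = 441
(x - 4)^2 = 441
x - 4 = ±21
x = 4 + 21 = 25 or x = 4 - 21 = -17

x = -17, x = 25


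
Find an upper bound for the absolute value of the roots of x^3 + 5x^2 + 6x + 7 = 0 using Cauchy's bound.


Cauchy's bound: all roots r satisfy |r| <= 1 + max(|a_i/a_n|) for i = 0,...,n-1
where a_n is the leading coefficient.

Coefficients: [1, 5, 6, 7]
Leading coefficient a_n = 1
Ratios |a_i/a_n|: 5, 6, 7
Maximum ratio: 7
Cauchy's bound: |r| <= 1 + 7 = 8

Upper bound = 8


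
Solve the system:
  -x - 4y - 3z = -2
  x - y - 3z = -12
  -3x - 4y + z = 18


Using Cramer's rule. Expand each determinant along the first row.
D  = (-1)*[(-1)*1 - (-3)*(-4)] - (-4)*[1*1 - (-3)*(-3)] + (-3)*[1*(-4) - (-1)*(-3)]
  = (-1)*(-13) - (-4)*(-8) + (-3)*(-7) = 2
Dx = (-2)*[(-1)*1 - (-3)*(-4)] - (-4)*[(-12)*1 - (-3)*18] + (-3)*[(-12)*(-4) - (-1)*18]
  = (-2)*(-13) - (-4)*(42) + (-3)*(66) = -4
Dy = (-1)*[(-12)*1 - (-3)*18] - (-2)*[1*1 - (-3)*(-3)] + (-3)*[1*18 - (-12)*(-3)]
  = (-1)*(42) - (-2)*(-8) + (-3)*(-18) = -4
Dz = (-1)*[(-1)*18 - (-12)*(-4)] - (-4)*[1*18 - (-12)*(-3)] + (-2)*[1*(-4) - (-1)*(-3)]
  = (-1)*(-66) - (-4)*(-18) + (-2)*(-7) = 8
x = Dx/D = -4/2 = -2, y = Dy/D = -4/2 = -2, z = Dz/D = 8/2 = 4
Check eq1: (-1)(-2) + (-4)(-2) + (-3)(4) = -2 = -2 ✓
Check eq2: (1)(-2) + (-1)(-2) + (-3)(4) = -12 = -12 ✓
Check eq3: (-3)(-2) + (-4)(-2) + (1)(4) = 18 = 18 ✓

x = -2, y = -2, z = 4


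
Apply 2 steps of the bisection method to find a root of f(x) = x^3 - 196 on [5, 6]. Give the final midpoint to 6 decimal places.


f(x) = x^3 - 196
f(5) = -71 < 0
f(6) = 20 > 0

Step 1: midpoint = (5.000000 + 6.000000)/2 = 5.500000
  f(5.500000) = -29.625000
  f(mid) < 0, so root is in [5.500000, 6.000000]

Step 2: midpoint = (5.500000 + 6.000000)/2 = 5.750000
  f(5.750000) = -5.890625
  f(mid) < 0, so root is in [5.750000, 6.000000]

midpoint = 5.750000


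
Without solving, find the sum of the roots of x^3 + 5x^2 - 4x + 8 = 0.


By Vieta's formulas for x^3 + bx^2 + cx + d = 0:
  r1 + r2 + r3 = -b/a = -5
  r1*r2 + r1*r3 + r2*r3 = c/a = -4
  r1*r2*r3 = -d/a = -8


Sum = -5


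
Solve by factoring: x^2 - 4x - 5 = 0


We need two numbers that multiply to -5 and add to -4.
Those numbers are 1 and -5 (since 1 * (-5) = -5 and 1 + (-5) = -4).
So x^2 - 4x - 5 = (x + 1)(x - 5) = 0
Setting each factor to zero: x = -1 or x = 5

x = -1, x = 5


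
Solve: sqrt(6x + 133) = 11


Square both sides: 6x + 133 = 11^2 = 121
6x = 121 - 133 = -12
x = -2
Check: sqrt(6*(-2) + 133) = sqrt(121) = 11 ✓

x = -2


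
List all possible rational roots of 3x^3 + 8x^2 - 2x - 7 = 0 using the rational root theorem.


Rational root theorem: possible roots are ±p/q where:
  p divides the constant term (-7): p ∈ {1, 7}
  q divides the leading coefficient (3): q ∈ {1, 3}

All possible rational roots: -7, -7/3, -1, -1/3, 1/3, 1, 7/3, 7

-7, -7/3, -1, -1/3, 1/3, 1, 7/3, 7


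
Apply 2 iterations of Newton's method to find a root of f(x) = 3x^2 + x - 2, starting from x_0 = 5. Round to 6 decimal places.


Newton's method: x_(n+1) = x_n - f(x_n)/f'(x_n)
f(x) = 3x^2 + x - 2
f'(x) = 6x + 1

Iteration 1:
  f(5.000000) = 78.000000
  f'(5.000000) = 31.000000
  x_1 = 5.000000 - (78.000000)/(31.000000) = 2.483871

Iteration 2:
  f(2.483871) = 18.992716
  f'(2.483871) = 15.903226
  x_2 = 2.483871 - (18.992716)/(15.903226) = 1.289603

x_2 = 1.289603


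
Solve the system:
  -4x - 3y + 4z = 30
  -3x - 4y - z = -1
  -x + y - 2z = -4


Using Cramer's rule. Expand each determinant along the first row.
D  = (-4)*[(-4)*(-2) - (-1)*1] - (-3)*[(-3)*(-2) - (-1)*(-1)] + 4*[(-3)*1 - (-4)*(-1)]
  = (-4)*(9) - (-3)*(5) + 4*(-7) = -49
Dx = 30*[(-4)*(-2) - (-1)*1] - (-3)*[(-1)*(-2) - (-1)*(-4)] + 4*[(-1)*1 - (-4)*(-4)]
  = 30*(9) - (-3)*(-2) + 4*(-17) = 196
Dy = (-4)*[(-1)*(-2) - (-1)*(-4)] - 30*[(-3)*(-2) - (-1)*(-1)] + 4*[(-3)*(-4) - (-1)*(-1)]
  = (-4)*(-2) - 30*(5) + 4*(11) = -98
Dz = (-4)*[(-4)*(-4) - (-1)*1] - (-3)*[(-3)*(-4) - (-1)*(-1)] + 30*[(-3)*1 - (-4)*(-1)]
  = (-4)*(17) - (-3)*(11) + 30*(-7) = -245
x = Dx/D = 196/-49 = -4, y = Dy/D = -98/-49 = 2, z = Dz/D = -245/-49 = 5
Check eq1: (-4)(-4) + (-3)(2) + (4)(5) = 30 = 30 ✓
Check eq2: (-3)(-4) + (-4)(2) + (-1)(5) = -1 = -1 ✓
Check eq3: (-1)(-4) + (1)(2) + (-2)(5) = -4 = -4 ✓

x = -4, y = 2, z = 5


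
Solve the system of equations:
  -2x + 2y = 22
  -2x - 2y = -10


Using Cramer's rule:
Determinant D = (-2)(-2) - (-2)(2) = 4 + 4 = 8
Dx = (22)(-2) - (-10)(2) = -44 + 20 = -24
Dy = (-2)(-10) - (-2)(22) = 20 + 44 = 64
x = Dx/D = -24/8 = -3
y = Dy/D = 64/8 = 8

x = -3, y = 8


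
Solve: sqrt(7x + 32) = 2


Square both sides: 7x + 32 = 2^2 = 4
7x = 4 - 32 = -28
x = -4
Check: sqrt(7*(-4) + 32) = sqrt(4) = 2 ✓

x = -4


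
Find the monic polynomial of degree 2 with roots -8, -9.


A monic polynomial with roots -8, -9 is:
p(x) = (x + 8)(x + 9)
After multiplying by (x + 8): x + 8
After multiplying by (x + 9): x^2 + 17x + 72

x^2 + 17x + 72


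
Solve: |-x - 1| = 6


An absolute value equation |expr| = 6 gives two cases:
Case 1: -x - 1 = 6
  -x = 7, so x = -7
Case 2: -x - 1 = -6
  -x = -5, so x = 5

x = -7, x = 5


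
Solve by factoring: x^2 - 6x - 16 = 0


We need two numbers that multiply to -16 and add to -6.
Those numbers are 2 and -8 (since 2 * (-8) = -16 and 2 + (-8) = -6).
So x^2 - 6x - 16 = (x + 2)(x - 8) = 0
Setting each factor to zero: x = -2 or x = 8

x = -2, x = 8


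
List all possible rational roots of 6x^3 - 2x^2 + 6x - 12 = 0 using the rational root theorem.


Rational root theorem: possible roots are ±p/q where:
  p divides the constant term (-12): p ∈ {1, 2, 3, 4, 6, 12}
  q divides the leading coefficient (6): q ∈ {1, 2, 3, 6}

All possible rational roots: -12, -6, -4, -3, -2, -3/2, -4/3, -1, -2/3, -1/2, -1/3, -1/6, 1/6, 1/3, 1/2, 2/3, 1, 4/3, 3/2, 2, 3, 4, 6, 12

-12, -6, -4, -3, -2, -3/2, -4/3, -1, -2/3, -1/2, -1/3, -1/6, 1/6, 1/3, 1/2, 2/3, 1, 4/3, 3/2, 2, 3, 4, 6, 12


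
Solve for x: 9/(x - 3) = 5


Multiply both sides by (x - 3): 9 = 5(x - 3)
Distribute: 9 = 5x - 15
5x = 9 + 15 = 24
x = 24/5

x = 24/5


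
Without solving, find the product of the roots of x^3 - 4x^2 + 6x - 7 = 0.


By Vieta's formulas for x^3 + bx^2 + cx + d = 0:
  r1 + r2 + r3 = -b/a = 4
  r1*r2 + r1*r3 + r2*r3 = c/a = 6
  r1*r2*r3 = -d/a = 7


Product = 7


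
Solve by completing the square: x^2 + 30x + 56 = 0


Start: x^2 + 30x + 56 = 0
Move constant: x^2 + 30x = -56
Half of 30 is 15, squared is 225
Add 225 to both sides: x^2 + 30x + 225 = 169
(x + 15)^2 = 169
x + 15 = ±13
x = -15 + 13 = -2 or x = -15 - 13 = -28

x = -28, x = -2


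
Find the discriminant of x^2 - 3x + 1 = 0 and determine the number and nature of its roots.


For ax^2 + bx + c = 0, discriminant D = b^2 - 4ac
Here a = 1, b = -3, c = 1
D = (-3)^2 - 4(1)(1) = 9 - 4 = 5

D = 5 > 0 but not a perfect square
The equation has 2 distinct real irrational roots.

Discriminant = 5, 2 distinct real irrational roots


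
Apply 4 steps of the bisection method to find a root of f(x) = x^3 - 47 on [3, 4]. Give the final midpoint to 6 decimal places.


f(x) = x^3 - 47
f(3) = -20 < 0
f(4) = 17 > 0

Step 1: midpoint = (3.000000 + 4.000000)/2 = 3.500000
  f(3.500000) = -4.125000
  f(mid) < 0, so root is in [3.500000, 4.000000]

Step 2: midpoint = (3.500000 + 4.000000)/2 = 3.750000
  f(3.750000) = 5.734375
  f(mid) > 0, so root is in [3.500000, 3.750000]

Step 3: midpoint = (3.500000 + 3.750000)/2 = 3.625000
  f(3.625000) = 0.634766
  f(mid) > 0, so root is in [3.500000, 3.625000]

Step 4: midpoint = (3.500000 + 3.625000)/2 = 3.562500
  f(3.562500) = -1.786865
  f(mid) < 0, so root is in [3.562500, 3.625000]

midpoint = 3.562500


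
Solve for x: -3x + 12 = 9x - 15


Starting with: -3x + 12 = 9x - 15
Move all x terms to left: (-3 - 9)x = -15 - 12
Simplify: -12x = -27
Divide both sides by -12: x = 9/4

x = 9/4


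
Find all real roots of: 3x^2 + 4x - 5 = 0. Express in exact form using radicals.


Using the quadratic formula: x = (-b ± sqrt(b^2 - 4ac)) / (2a)
Here a = 3, b = 4, c = -5
Discriminant = b^2 - 4ac = 4^2 - 4(3)(-5) = 16 + 60 = 76
Since discriminant = 76 > 0, there are two real roots.
x = (-4 ± 2*sqrt(19)) / 6
Simplifying: x = (-2 ± sqrt(19)) / 3
Numerically: x ≈ 0.7863 or x ≈ -2.1196

x = (-2 + sqrt(19)) / 3 or x = (-2 - sqrt(19)) / 3


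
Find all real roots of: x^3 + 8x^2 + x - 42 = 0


Let p(x) = x^3 + 8x^2 + x - 42. By the rational root theorem (leading coefficient 1), any rational root is an integer divisor of 42: try ±1, ±2, ... in turn.
Test x = 1: value = -32 ≠ 0.
Test x = -1: value = -36 ≠ 0.
Test x = 2: value = 0 ✓, so (x - 2) is a factor.
Synthetic division by (x - 2): bring down 1; 1(2) + 8 = 10; 10(2) + 1 = 21; 21(2) - 42 = 0 → quotient x^2 + 10x + 21, remainder 0.
Solve the quadratic x^2 + 10x + 21 = 0: discriminant = 10^2 - 4(1)(21) = 100 - 84 = 16.
sqrt(16) = 4, so x = (-10 ± 4)/2: x = -3 or x = -7.

x = -7, x = -3, x = 2


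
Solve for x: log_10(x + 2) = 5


Convert to exponential form: x + 2 = 10^5 = 100000
x = 100000 - 2 = 99998
Check: log_10(99998 + 2) = log_10(100000) = log_10(100000) = 5 ✓

x = 99998


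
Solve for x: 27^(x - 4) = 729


Express both sides with the same base.
729 = 27^2
Since the bases match, equate exponents: x - 4 = 2
So x = 2 - (-4) = 6

x = 6


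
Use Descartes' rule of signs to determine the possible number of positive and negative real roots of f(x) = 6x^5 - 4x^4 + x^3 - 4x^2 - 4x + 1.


Descartes' rule of signs:

For positive roots, count sign changes in f(x) = 6x^5 - 4x^4 + x^3 - 4x^2 - 4x + 1:
Signs of coefficients: +, -, +, -, -, +
Number of sign changes: 4
Possible positive real roots: 4, 2, 0

For negative roots, examine f(-x) = -6x^5 - 4x^4 - x^3 - 4x^2 + 4x + 1:
Signs of coefficients: -, -, -, -, +, +
Number of sign changes: 1
Possible negative real roots: 1

Positive roots: 4 or 2 or 0; Negative roots: 1


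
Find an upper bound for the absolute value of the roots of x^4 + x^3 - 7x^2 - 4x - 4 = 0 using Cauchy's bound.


Cauchy's bound: all roots r satisfy |r| <= 1 + max(|a_i/a_n|) for i = 0,...,n-1
where a_n is the leading coefficient.

Coefficients: [1, 1, -7, -4, -4]
Leading coefficient a_n = 1
Ratios |a_i/a_n|: 1, 7, 4, 4
Maximum ratio: 7
Cauchy's bound: |r| <= 1 + 7 = 8

Upper bound = 8


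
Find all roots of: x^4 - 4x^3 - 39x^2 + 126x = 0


The constant term is 0, so x = 0 is a root. Factor out x:
  x^3 - 4x^2 - 39x + 126 = 0
Let p(x) = x^3 - 4x^2 - 39x + 126. By the rational root theorem (leading coefficient 1), any rational root is an integer divisor of 126: try ±1, ±2, ... in turn.
Test x = 1: value = 84 ≠ 0.
Test x = -1: value = 160 ≠ 0.
Test x = 2: value = 40 ≠ 0.
Test x = -2: value = 180 ≠ 0.
Test x = 3: value = 0 ✓, so (x - 3) is a factor.
Synthetic division by (x - 3): bring down 1; 1(3) - 4 = -1; (-1)(3) - 39 = -42; (-42)(3) + 126 = 0 → quotient x^2 - x - 42, remainder 0.
Solve the quadratic x^2 - x - 42 = 0: discriminant = (-1)^2 - 4(1)(-42) = 1 + 168 = 169.
sqrt(169) = 13, so x = (1 ± 13)/2: x = 7 or x = -6.
Collecting all roots found:

x = -6, x = 0, x = 3, x = 7


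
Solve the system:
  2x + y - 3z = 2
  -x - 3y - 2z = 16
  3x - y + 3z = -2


Using Cramer's rule. Expand each determinant along the first row.
D  = 2*[(-3)*3 - (-2)*(-1)] - 1*[(-1)*3 - (-2)*3] + (-3)*[(-1)*(-1) - (-3)*3]
  = 2*(-11) - 1*(3) + (-3)*(10) = -55
Dx = 2*[(-3)*3 - (-2)*(-1)] - 1*[16*3 - (-2)*(-2)] + (-3)*[16*(-1) - (-3)*(-2)]
  = 2*(-11) - 1*(44) + (-3)*(-22) = 0
Dy = 2*[16*3 - (-2)*(-2)] - 2*[(-1)*3 - (-2)*3] + (-3)*[(-1)*(-2) - 16*3]
  = 2*(44) - 2*(3) + (-3)*(-46) = 220
Dz = 2*[(-3)*(-2) - 16*(-1)] - 1*[(-1)*(-2) - 16*3] + 2*[(-1)*(-1) - (-3)*3]
  = 2*(22) - 1*(-46) + 2*(10) = 110
x = Dx/D = 0/-55 = 0, y = Dy/D = 220/-55 = -4, z = Dz/D = 110/-55 = -2
Check eq1: (2)(0) + (1)(-4) + (-3)(-2) = 2 = 2 ✓
Check eq2: (-1)(0) + (-3)(-4) + (-2)(-2) = 16 = 16 ✓
Check eq3: (3)(0) + (-1)(-4) + (3)(-2) = -2 = -2 ✓

x = 0, y = -4, z = -2


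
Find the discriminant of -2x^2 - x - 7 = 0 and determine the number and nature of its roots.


For ax^2 + bx + c = 0, discriminant D = b^2 - 4ac
Here a = -2, b = -1, c = -7
D = (-1)^2 - 4(-2)(-7) = 1 - 56 = -55

D = -55 < 0
The equation has no real roots (2 complex conjugate roots).

Discriminant = -55, no real roots (2 complex conjugate roots)


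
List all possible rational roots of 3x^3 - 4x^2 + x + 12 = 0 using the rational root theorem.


Rational root theorem: possible roots are ±p/q where:
  p divides the constant term (12): p ∈ {1, 2, 3, 4, 6, 12}
  q divides the leading coefficient (3): q ∈ {1, 3}

All possible rational roots: -12, -6, -4, -3, -2, -4/3, -1, -2/3, -1/3, 1/3, 2/3, 1, 4/3, 2, 3, 4, 6, 12

-12, -6, -4, -3, -2, -4/3, -1, -2/3, -1/3, 1/3, 2/3, 1, 4/3, 2, 3, 4, 6, 12


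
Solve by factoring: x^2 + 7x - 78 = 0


We need two numbers that multiply to -78 and add to 7.
Those numbers are -6 and 13 (since (-6) * 13 = -78 and (-6) + 13 = 7).
So x^2 + 7x - 78 = (x - 6)(x + 13) = 0
Setting each factor to zero: x = 6 or x = -13

x = -13, x = 6


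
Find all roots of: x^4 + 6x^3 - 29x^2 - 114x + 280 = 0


Let p(x) = x^4 + 6x^3 - 29x^2 - 114x + 280. By the rational root theorem (leading coefficient 1), any rational root is an integer divisor of 280: try ±1, ±2, ... in turn.
Test x = 1: value = 144 ≠ 0.
Test x = -1: value = 360 ≠ 0.
Test x = 2: value = 0 ✓, so (x - 2) is a factor.
Synthetic division by (x - 2): bring down 1; 1(2) + 6 = 8; 8(2) - 29 = -13; (-13)(2) - 114 = -140; (-140)(2) + 280 = 0 → quotient x^3 + 8x^2 - 13x - 140, remainder 0.
Continue with the quotient x^3 + 8x^2 - 13x - 140 (candidates must divide 140; re-test x = 2 first in case it repeats).
Test x = 2: value = -126 ≠ 0.
Test x = -2: value = -90 ≠ 0.
Test x = 4: value = 0 ✓, so (x - 4) is a factor.
Synthetic division by (x - 4): bring down 1; 1(4) + 8 = 12; 12(4) - 13 = 35; 35(4) - 140 = 0 → quotient x^2 + 12x + 35, remainder 0.
Solve the quadratic x^2 + 12x + 35 = 0: discriminant = 12^2 - 4(1)(35) = 144 - 140 = 4.
sqrt(4) = 2, so x = (-12 ± 2)/2: x = -5 or x = -7.
Collecting all roots found:

x = -7, x = -5, x = 2, x = 4


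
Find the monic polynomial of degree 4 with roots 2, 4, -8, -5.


A monic polynomial with roots 2, 4, -8, -5 is:
p(x) = (x - 2)(x - 4)(x + 8)(x + 5)
After multiplying by (x - 2): x - 2
After multiplying by (x - 4): x^2 - 6x + 8
After multiplying by (x + 8): x^3 + 2x^2 - 40x + 64
After multiplying by (x + 5): x^4 + 7x^3 - 30x^2 - 136x + 320

x^4 + 7x^3 - 30x^2 - 136x + 320


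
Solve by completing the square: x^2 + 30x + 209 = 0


Start: x^2 + 30x + 209 = 0
Move constant: x^2 + 30x = -209
Half of 30 is 15, squared is 225
Add 225 to both sides: x^2 + 30x + 225 = 16
(x + 15)^2 = 16
x + 15 = ±4
x = -15 + 4 = -11 or x = -15 - 4 = -19

x = -19, x = -11


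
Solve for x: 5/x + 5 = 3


Subtract 5 from both sides: 5/x = -2
Multiply both sides by x: 5 = -2 * x
Divide by -2: x = -5/2

x = -5/2


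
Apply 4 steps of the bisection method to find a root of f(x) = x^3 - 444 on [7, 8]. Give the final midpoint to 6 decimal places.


f(x) = x^3 - 444
f(7) = -101 < 0
f(8) = 68 > 0

Step 1: midpoint = (7.000000 + 8.000000)/2 = 7.500000
  f(7.500000) = -22.125000
  f(mid) < 0, so root is in [7.500000, 8.000000]

Step 2: midpoint = (7.500000 + 8.000000)/2 = 7.750000
  f(7.750000) = 21.484375
  f(mid) > 0, so root is in [7.500000, 7.750000]

Step 3: midpoint = (7.500000 + 7.750000)/2 = 7.625000
  f(7.625000) = -0.677734
  f(mid) < 0, so root is in [7.625000, 7.750000]

Step 4: midpoint = (7.625000 + 7.750000)/2 = 7.687500
  f(7.687500) = 10.313232
  f(mid) > 0, so root is in [7.625000, 7.687500]

midpoint = 7.687500


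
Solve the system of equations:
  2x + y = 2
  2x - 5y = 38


Using Cramer's rule:
Determinant D = (2)(-5) - (2)(1) = -10 - 2 = -12
Dx = (2)(-5) - (38)(1) = -10 - 38 = -48
Dy = (2)(38) - (2)(2) = 76 - 4 = 72
x = Dx/D = -48/-12 = 4
y = Dy/D = 72/-12 = -6

x = 4, y = -6


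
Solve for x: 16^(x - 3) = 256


Express both sides with the same base.
256 = 16^2
Since the bases match, equate exponents: x - 3 = 2
So x = 2 - (-3) = 5

x = 5


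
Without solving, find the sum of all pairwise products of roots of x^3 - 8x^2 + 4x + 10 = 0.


By Vieta's formulas for x^3 + bx^2 + cx + d = 0:
  r1 + r2 + r3 = -b/a = 8
  r1*r2 + r1*r3 + r2*r3 = c/a = 4
  r1*r2*r3 = -d/a = -10


Sum of pairwise products = 4


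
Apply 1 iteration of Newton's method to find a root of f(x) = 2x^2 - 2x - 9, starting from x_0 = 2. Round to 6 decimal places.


Newton's method: x_(n+1) = x_n - f(x_n)/f'(x_n)
f(x) = 2x^2 - 2x - 9
f'(x) = 4x - 2

Iteration 1:
  f(2.000000) = -5.000000
  f'(2.000000) = 6.000000
  x_1 = 2.000000 - (-5.000000)/(6.000000) = 2.833333

x_1 = 2.833333


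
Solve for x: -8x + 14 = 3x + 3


Starting with: -8x + 14 = 3x + 3
Move all x terms to left: (-8 - 3)x = 3 - 14
Simplify: -11x = -11
Divide both sides by -11: x = 1

x = 1


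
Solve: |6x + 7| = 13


An absolute value equation |expr| = 13 gives two cases:
Case 1: 6x + 7 = 13
  6x = 6, so x = 1
Case 2: 6x + 7 = -13
  6x = -20, so x = -10/3

x = -10/3, x = 1


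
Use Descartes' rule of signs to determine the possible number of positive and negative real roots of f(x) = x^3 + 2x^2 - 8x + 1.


Descartes' rule of signs:

For positive roots, count sign changes in f(x) = x^3 + 2x^2 - 8x + 1:
Signs of coefficients: +, +, -, +
Number of sign changes: 2
Possible positive real roots: 2, 0

For negative roots, examine f(-x) = -x^3 + 2x^2 + 8x + 1:
Signs of coefficients: -, +, +, +
Number of sign changes: 1
Possible negative real roots: 1

Positive roots: 2 or 0; Negative roots: 1


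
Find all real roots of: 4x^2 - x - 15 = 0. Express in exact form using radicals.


Using the quadratic formula: x = (-b ± sqrt(b^2 - 4ac)) / (2a)
Here a = 4, b = -1, c = -15
Discriminant = b^2 - 4ac = (-1)^2 - 4(4)(-15) = 1 + 240 = 241
Since discriminant = 241 > 0, there are two real roots.
x = (1 ± sqrt(241)) / 8
Numerically: x ≈ 2.0655 or x ≈ -1.8155

x = (1 + sqrt(241)) / 8 or x = (1 - sqrt(241)) / 8


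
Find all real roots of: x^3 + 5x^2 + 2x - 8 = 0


Let p(x) = x^3 + 5x^2 + 2x - 8. By the rational root theorem (leading coefficient 1), any rational root is an integer divisor of 8: try ±1, ±2, ... in turn.
Test x = 1: value = 0 ✓, so (x - 1) is a factor.
Synthetic division by (x - 1): bring down 1; 1(1) + 5 = 6; 6(1) + 2 = 8; 8(1) - 8 = 0 → quotient x^2 + 6x + 8, remainder 0.
Solve the quadratic x^2 + 6x + 8 = 0: discriminant = 6^2 - 4(1)(8) = 36 - 32 = 4.
sqrt(4) = 2, so x = (-6 ± 2)/2: x = -2 or x = -4.

x = -4, x = -2, x = 1


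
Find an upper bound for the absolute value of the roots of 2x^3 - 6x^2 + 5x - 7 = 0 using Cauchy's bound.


Cauchy's bound: all roots r satisfy |r| <= 1 + max(|a_i/a_n|) for i = 0,...,n-1
where a_n is the leading coefficient.

Coefficients: [2, -6, 5, -7]
Leading coefficient a_n = 2
Ratios |a_i/a_n|: 3, 5/2, 7/2
Maximum ratio: 7/2
Cauchy's bound: |r| <= 1 + 7/2 = 9/2

Upper bound = 9/2


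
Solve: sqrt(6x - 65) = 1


Square both sides: 6x - 65 = 1^2 = 1
6x = 1 + 65 = 66
x = 11
Check: sqrt(6*11 - 65) = sqrt(1) = 1 ✓

x = 11


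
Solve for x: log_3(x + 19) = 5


Convert to exponential form: x + 19 = 3^5 = 243
x = 243 - 19 = 224
Check: log_3(224 + 19) = log_3(243) = log_3(243) = 5 ✓

x = 224


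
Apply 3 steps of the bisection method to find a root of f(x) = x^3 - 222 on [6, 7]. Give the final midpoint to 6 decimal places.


f(x) = x^3 - 222
f(6) = -6 < 0
f(7) = 121 > 0

Step 1: midpoint = (6.000000 + 7.000000)/2 = 6.500000
  f(6.500000) = 52.625000
  f(mid) > 0, so root is in [6.000000, 6.500000]

Step 2: midpoint = (6.000000 + 6.500000)/2 = 6.250000
  f(6.250000) = 22.140625
  f(mid) > 0, so root is in [6.000000, 6.250000]

Step 3: midpoint = (6.000000 + 6.250000)/2 = 6.125000
  f(6.125000) = 7.783203
  f(mid) > 0, so root is in [6.000000, 6.125000]

midpoint = 6.125000


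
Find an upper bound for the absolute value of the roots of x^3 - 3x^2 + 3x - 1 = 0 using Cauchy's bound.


Cauchy's bound: all roots r satisfy |r| <= 1 + max(|a_i/a_n|) for i = 0,...,n-1
where a_n is the leading coefficient.

Coefficients: [1, -3, 3, -1]
Leading coefficient a_n = 1
Ratios |a_i/a_n|: 3, 3, 1
Maximum ratio: 3
Cauchy's bound: |r| <= 1 + 3 = 4

Upper bound = 4


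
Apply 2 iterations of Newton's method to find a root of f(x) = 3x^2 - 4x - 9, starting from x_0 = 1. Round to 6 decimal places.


Newton's method: x_(n+1) = x_n - f(x_n)/f'(x_n)
f(x) = 3x^2 - 4x - 9
f'(x) = 6x - 4

Iteration 1:
  f(1.000000) = -10.000000
  f'(1.000000) = 2.000000
  x_1 = 1.000000 - (-10.000000)/(2.000000) = 6.000000

Iteration 2:
  f(6.000000) = 75.000000
  f'(6.000000) = 32.000000
  x_2 = 6.000000 - (75.000000)/(32.000000) = 3.656250

x_2 = 3.656250


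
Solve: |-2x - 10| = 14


An absolute value equation |expr| = 14 gives two cases:
Case 1: -2x - 10 = 14
  -2x = 24, so x = -12
Case 2: -2x - 10 = -14
  -2x = -4, so x = 2

x = -12, x = 2


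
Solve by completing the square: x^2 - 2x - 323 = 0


Start: x^2 - 2x - 323 = 0
Move constant: x^2 - 2x = 323
Half of -2 is -1, squared is 1
Add 1 to both sides: x^2 - 2x + 1 = 324
(x - 1)^2 = 324
x - 1 = ±18
x = 1 + 18 = 19 or x = 1 - 18 = -17

x = -17, x = 19


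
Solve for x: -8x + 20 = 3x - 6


Starting with: -8x + 20 = 3x - 6
Move all x terms to left: (-8 - 3)x = -6 - 20
Simplify: -11x = -26
Divide both sides by -11: x = 26/11

x = 26/11


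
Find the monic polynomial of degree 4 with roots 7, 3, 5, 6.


A monic polynomial with roots 7, 3, 5, 6 is:
p(x) = (x - 7)(x - 3)(x - 5)(x - 6)
After multiplying by (x - 7): x - 7
After multiplying by (x - 3): x^2 - 10x + 21
After multiplying by (x - 5): x^3 - 15x^2 + 71x - 105
After multiplying by (x - 6): x^4 - 21x^3 + 161x^2 - 531x + 630

x^4 - 21x^3 + 161x^2 - 531x + 630


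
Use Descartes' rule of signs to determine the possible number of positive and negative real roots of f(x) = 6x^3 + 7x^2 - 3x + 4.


Descartes' rule of signs:

For positive roots, count sign changes in f(x) = 6x^3 + 7x^2 - 3x + 4:
Signs of coefficients: +, +, -, +
Number of sign changes: 2
Possible positive real roots: 2, 0

For negative roots, examine f(-x) = -6x^3 + 7x^2 + 3x + 4:
Signs of coefficients: -, +, +, +
Number of sign changes: 1
Possible negative real roots: 1

Positive roots: 2 or 0; Negative roots: 1


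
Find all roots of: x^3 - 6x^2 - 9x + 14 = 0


Let p(x) = x^3 - 6x^2 - 9x + 14. By the rational root theorem (leading coefficient 1), any rational root is an integer divisor of 14: try ±1, ±2, ... in turn.
Test x = 1: value = 0 ✓, so (x - 1) is a factor.
Synthetic division by (x - 1): bring down 1; 1(1) - 6 = -5; (-5)(1) - 9 = -14; (-14)(1) + 14 = 0 → quotient x^2 - 5x - 14, remainder 0.
Solve the quadratic x^2 - 5x - 14 = 0: discriminant = (-5)^2 - 4(1)(-14) = 25 + 56 = 81.
sqrt(81) = 9, so x = (5 ± 9)/2: x = 7 or x = -2.
Collecting all roots found:

x = -2, x = 1, x = 7


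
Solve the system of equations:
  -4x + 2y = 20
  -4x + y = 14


Using Cramer's rule:
Determinant D = (-4)(1) - (-4)(2) = -4 + 8 = 4
Dx = (20)(1) - (14)(2) = 20 - 28 = -8
Dy = (-4)(14) - (-4)(20) = -56 + 80 = 24
x = Dx/D = -8/4 = -2
y = Dy/D = 24/4 = 6

x = -2, y = 6


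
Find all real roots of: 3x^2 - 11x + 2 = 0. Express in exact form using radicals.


Using the quadratic formula: x = (-b ± sqrt(b^2 - 4ac)) / (2a)
Here a = 3, b = -11, c = 2
Discriminant = b^2 - 4ac = (-11)^2 - 4(3)(2) = 121 - 24 = 97
Since discriminant = 97 > 0, there are two real roots.
x = (11 ± sqrt(97)) / 6
Numerically: x ≈ 3.4748 or x ≈ 0.1919

x = (11 + sqrt(97)) / 6 or x = (11 - sqrt(97)) / 6


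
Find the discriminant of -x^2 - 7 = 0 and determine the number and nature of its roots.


For ax^2 + bx + c = 0, discriminant D = b^2 - 4ac
Here a = -1, b = 0, c = -7
D = (0)^2 - 4(-1)(-7) = 0 - 28 = -28

D = -28 < 0
The equation has no real roots (2 complex conjugate roots).

Discriminant = -28, no real roots (2 complex conjugate roots)


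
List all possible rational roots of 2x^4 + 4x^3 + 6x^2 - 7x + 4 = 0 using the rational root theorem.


Rational root theorem: possible roots are ±p/q where:
  p divides the constant term (4): p ∈ {1, 2, 4}
  q divides the leading coefficient (2): q ∈ {1, 2}

All possible rational roots: -4, -2, -1, -1/2, 1/2, 1, 2, 4

-4, -2, -1, -1/2, 1/2, 1, 2, 4


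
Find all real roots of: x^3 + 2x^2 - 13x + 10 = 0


Let p(x) = x^3 + 2x^2 - 13x + 10. By the rational root theorem (leading coefficient 1), any rational root is an integer divisor of 10: try ±1, ±2, ... in turn.
Test x = 1: value = 0 ✓, so (x - 1) is a factor.
Synthetic division by (x - 1): bring down 1; 1(1) + 2 = 3; 3(1) - 13 = -10; (-10)(1) + 10 = 0 → quotient x^2 + 3x - 10, remainder 0.
Solve the quadratic x^2 + 3x - 10 = 0: discriminant = 3^2 - 4(1)(-10) = 9 + 40 = 49.
sqrt(49) = 7, so x = (-3 ± 7)/2: x = 2 or x = -5.

x = -5, x = 1, x = 2


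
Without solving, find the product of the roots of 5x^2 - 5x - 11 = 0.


By Vieta's formulas for ax^2 + bx + c = 0:
  Sum of roots = -b/a
  Product of roots = c/a

Here a = 5, b = -5, c = -11
Sum = -(-5)/5 = 1
Product = -11/5 = -11/5

Product = -11/5


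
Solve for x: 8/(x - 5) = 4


Multiply both sides by (x - 5): 8 = 4(x - 5)
Distribute: 8 = 4x - 20
4x = 8 + 20 = 28
x = 7

x = 7


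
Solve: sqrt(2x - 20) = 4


Square both sides: 2x - 20 = 4^2 = 16
2x = 16 + 20 = 36
x = 18
Check: sqrt(2*18 - 20) = sqrt(16) = 4 ✓

x = 18


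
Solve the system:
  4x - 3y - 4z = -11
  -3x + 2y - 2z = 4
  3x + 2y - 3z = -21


Using Cramer's rule. Expand each determinant along the first row.
D  = 4*[2*(-3) - (-2)*2] - (-3)*[(-3)*(-3) - (-2)*3] + (-4)*[(-3)*2 - 2*3]
  = 4*(-2) - (-3)*(15) + (-4)*(-12) = 85
Dx = (-11)*[2*(-3) - (-2)*2] - (-3)*[4*(-3) - (-2)*(-21)] + (-4)*[4*2 - 2*(-21)]
  = (-11)*(-2) - (-3)*(-54) + (-4)*(50) = -340
Dy = 4*[4*(-3) - (-2)*(-21)] - (-11)*[(-3)*(-3) - (-2)*3] + (-4)*[(-3)*(-21) - 4*3]
  = 4*(-54) - (-11)*(15) + (-4)*(51) = -255
Dz = 4*[2*(-21) - 4*2] - (-3)*[(-3)*(-21) - 4*3] + (-11)*[(-3)*2 - 2*3]
  = 4*(-50) - (-3)*(51) + (-11)*(-12) = 85
x = Dx/D = -340/85 = -4, y = Dy/D = -255/85 = -3, z = Dz/D = 85/85 = 1
Check eq1: (4)(-4) + (-3)(-3) + (-4)(1) = -11 = -11 ✓
Check eq2: (-3)(-4) + (2)(-3) + (-2)(1) = 4 = 4 ✓
Check eq3: (3)(-4) + (2)(-3) + (-3)(1) = -21 = -21 ✓

x = -4, y = -3, z = 1


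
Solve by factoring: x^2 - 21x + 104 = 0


We need two numbers that multiply to 104 and add to -21.
Those numbers are -8 and -13 (since (-8) * (-13) = 104 and (-8) + (-13) = -21).
So x^2 - 21x + 104 = (x - 8)(x - 13) = 0
Setting each factor to zero: x = 8 or x = 13

x = 8, x = 13


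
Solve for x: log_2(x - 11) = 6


Convert to exponential form: x - 11 = 2^6 = 64
x = 64 + 11 = 75
Check: log_2(75 - 11) = log_2(64) = log_2(64) = 6 ✓

x = 75


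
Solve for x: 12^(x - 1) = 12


Express both sides with the same base.
12 = 12^1
Since the bases match, equate exponents: x - 1 = 1
So x = 1 - (-1) = 2

x = 2


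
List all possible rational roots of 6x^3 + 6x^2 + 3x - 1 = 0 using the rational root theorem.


Rational root theorem: possible roots are ±p/q where:
  p divides the constant term (-1): p ∈ {1}
  q divides the leading coefficient (6): q ∈ {1, 2, 3, 6}

All possible rational roots: -1, -1/2, -1/3, -1/6, 1/6, 1/3, 1/2, 1

-1, -1/2, -1/3, -1/6, 1/6, 1/3, 1/2, 1


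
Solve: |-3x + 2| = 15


An absolute value equation |expr| = 15 gives two cases:
Case 1: -3x + 2 = 15
  -3x = 13, so x = -13/3
Case 2: -3x + 2 = -15
  -3x = -17, so x = 17/3

x = -13/3, x = 17/3


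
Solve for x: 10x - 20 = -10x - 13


Starting with: 10x - 20 = -10x - 13
Move all x terms to left: (10 + 10)x = -13 + 20
Simplify: 20x = 7
Divide both sides by 20: x = 7/20

x = 7/20


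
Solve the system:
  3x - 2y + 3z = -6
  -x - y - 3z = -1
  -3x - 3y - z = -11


Using Cramer's rule. Expand each determinant along the first row.
D  = 3*[(-1)*(-1) - (-3)*(-3)] - (-2)*[(-1)*(-1) - (-3)*(-3)] + 3*[(-1)*(-3) - (-1)*(-3)]
  = 3*(-8) - (-2)*(-8) + 3*(0) = -40
Dx = (-6)*[(-1)*(-1) - (-3)*(-3)] - (-2)*[(-1)*(-1) - (-3)*(-11)] + 3*[(-1)*(-3) - (-1)*(-11)]
  = (-6)*(-8) - (-2)*(-32) + 3*(-8) = -40
Dy = 3*[(-1)*(-1) - (-3)*(-11)] - (-6)*[(-1)*(-1) - (-3)*(-3)] + 3*[(-1)*(-11) - (-1)*(-3)]
  = 3*(-32) - (-6)*(-8) + 3*(8) = -120
Dz = 3*[(-1)*(-11) - (-1)*(-3)] - (-2)*[(-1)*(-11) - (-1)*(-3)] + (-6)*[(-1)*(-3) - (-1)*(-3)]
  = 3*(8) - (-2)*(8) + (-6)*(0) = 40
x = Dx/D = -40/-40 = 1, y = Dy/D = -120/-40 = 3, z = Dz/D = 40/-40 = -1
Check eq1: (3)(1) + (-2)(3) + (3)(-1) = -6 = -6 ✓
Check eq2: (-1)(1) + (-1)(3) + (-3)(-1) = -1 = -1 ✓
Check eq3: (-3)(1) + (-3)(3) + (-1)(-1) = -11 = -11 ✓

x = 1, y = 3, z = -1


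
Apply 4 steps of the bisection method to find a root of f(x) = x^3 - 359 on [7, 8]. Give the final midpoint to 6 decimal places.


f(x) = x^3 - 359
f(7) = -16 < 0
f(8) = 153 > 0

Step 1: midpoint = (7.000000 + 8.000000)/2 = 7.500000
  f(7.500000) = 62.875000
  f(mid) > 0, so root is in [7.000000, 7.500000]

Step 2: midpoint = (7.000000 + 7.500000)/2 = 7.250000
  f(7.250000) = 22.078125
  f(mid) > 0, so root is in [7.000000, 7.250000]

Step 3: midpoint = (7.000000 + 7.250000)/2 = 7.125000
  f(7.125000) = 2.705078
  f(mid) > 0, so root is in [7.000000, 7.125000]

Step 4: midpoint = (7.000000 + 7.125000)/2 = 7.062500
  f(7.062500) = -6.730225
  f(mid) < 0, so root is in [7.062500, 7.125000]

midpoint = 7.062500


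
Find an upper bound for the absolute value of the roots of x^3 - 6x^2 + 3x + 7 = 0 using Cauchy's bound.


Cauchy's bound: all roots r satisfy |r| <= 1 + max(|a_i/a_n|) for i = 0,...,n-1
where a_n is the leading coefficient.

Coefficients: [1, -6, 3, 7]
Leading coefficient a_n = 1
Ratios |a_i/a_n|: 6, 3, 7
Maximum ratio: 7
Cauchy's bound: |r| <= 1 + 7 = 8

Upper bound = 8


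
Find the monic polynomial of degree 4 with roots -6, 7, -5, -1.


A monic polynomial with roots -6, 7, -5, -1 is:
p(x) = (x + 6)(x - 7)(x + 5)(x + 1)
After multiplying by (x + 6): x + 6
After multiplying by (x - 7): x^2 - x - 42
After multiplying by (x + 5): x^3 + 4x^2 - 47x - 210
After multiplying by (x + 1): x^4 + 5x^3 - 43x^2 - 257x - 210

x^4 + 5x^3 - 43x^2 - 257x - 210


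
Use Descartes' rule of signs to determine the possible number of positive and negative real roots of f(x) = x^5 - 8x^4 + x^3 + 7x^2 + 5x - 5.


Descartes' rule of signs:

For positive roots, count sign changes in f(x) = x^5 - 8x^4 + x^3 + 7x^2 + 5x - 5:
Signs of coefficients: +, -, +, +, +, -
Number of sign changes: 3
Possible positive real roots: 3, 1

For negative roots, examine f(-x) = -x^5 - 8x^4 - x^3 + 7x^2 - 5x - 5:
Signs of coefficients: -, -, -, +, -, -
Number of sign changes: 2
Possible negative real roots: 2, 0

Positive roots: 3 or 1; Negative roots: 2 or 0


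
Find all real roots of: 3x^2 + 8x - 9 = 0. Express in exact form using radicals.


Using the quadratic formula: x = (-b ± sqrt(b^2 - 4ac)) / (2a)
Here a = 3, b = 8, c = -9
Discriminant = b^2 - 4ac = 8^2 - 4(3)(-9) = 64 + 108 = 172
Since discriminant = 172 > 0, there are two real roots.
x = (-8 ± 2*sqrt(43)) / 6
Simplifying: x = (-4 ± sqrt(43)) / 3
Numerically: x ≈ 0.8525 or x ≈ -3.5191

x = (-4 + sqrt(43)) / 3 or x = (-4 - sqrt(43)) / 3
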